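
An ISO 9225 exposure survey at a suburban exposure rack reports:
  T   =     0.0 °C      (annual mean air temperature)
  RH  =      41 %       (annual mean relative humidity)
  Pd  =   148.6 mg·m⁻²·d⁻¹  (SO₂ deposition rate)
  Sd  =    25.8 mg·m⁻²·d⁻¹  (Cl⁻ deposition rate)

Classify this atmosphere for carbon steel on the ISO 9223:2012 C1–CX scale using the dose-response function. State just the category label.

C2

carbon steel: f(T) = +0.150·(T−10) [T≤10 °C] = -1.5000
  sulphur-dioxide contribution → 12.08 μm/a
  chloride contribution → 2.961 μm/a
  ⇒ r_corr(carbon steel) = 15.04 μm/a
Category bounds: 1.3…25 μm/a bracket r_corr ⇒ C2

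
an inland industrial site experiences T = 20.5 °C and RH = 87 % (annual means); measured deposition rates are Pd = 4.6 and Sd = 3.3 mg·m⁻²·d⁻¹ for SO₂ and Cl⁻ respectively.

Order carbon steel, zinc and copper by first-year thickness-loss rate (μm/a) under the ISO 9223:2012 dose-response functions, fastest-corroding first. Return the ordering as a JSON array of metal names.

["carbon steel", "copper", "zinc"]

carbon steel: T>10 °C ⇒ hinge -0.054·(20.5−10) = -0.5670
  Pd branch = 1.77·Pd^0.52·e^(0.02·RH+f) = 12.65 μm/a
  Sd branch = 0.102·Sd^0.62·e^(0.033·RH+0.04·T) = 8.572 μm/a
  r_corr = 12.65 + 8.572 = 21.22 μm/a
zinc: T>10 °C ⇒ hinge -0.071·(20.5−10) = -0.7455
  Pd branch = 0.0129·Pd^0.44·e^(0.046·RH+f) = 0.6554 μm/a
  Sd branch = 0.0175·Sd^0.57·e^(0.008·RH+0.085·T) = 0.3959 μm/a
  r_corr = 0.6554 + 0.3959 = 1.051 μm/a
copper: f(T) = -0.080·(T−10) [T>10 °C] = -0.8400
  SO₂ term: 0.0053·4.6^0.26·exp(0.059·87-0.8400) = 0.5768
  Sd branch = 0.01025·Sd^0.27·e^(0.036·RH+0.049·T) = 0.8855 μm/a
  r_corr = 0.5768 + 0.8855 = 1.462 μm/a
Ordering by μm/a: carbon steel (21.2) > copper (1.46) > zinc (1.05)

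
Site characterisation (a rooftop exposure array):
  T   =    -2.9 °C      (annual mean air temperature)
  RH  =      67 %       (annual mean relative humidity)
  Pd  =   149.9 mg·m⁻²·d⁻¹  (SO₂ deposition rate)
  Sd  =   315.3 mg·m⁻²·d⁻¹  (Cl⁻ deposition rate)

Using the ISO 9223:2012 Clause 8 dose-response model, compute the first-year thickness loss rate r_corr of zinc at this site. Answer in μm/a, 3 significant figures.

zinc: T≤10 °C ⇒ hinge +0.038·(-2.9−10) = -0.4902
  Pd branch = 0.0129·Pd^0.44·e^(0.046·RH+f) = 1.562 μm/a
  Sd branch = 0.0175·Sd^0.57·e^(0.008·RH+0.085·T) = 0.6209 μm/a
  sum: 1.562 + 0.6209 → r_corr = 2.182 μm/a

r_corr = 2.18 μm/a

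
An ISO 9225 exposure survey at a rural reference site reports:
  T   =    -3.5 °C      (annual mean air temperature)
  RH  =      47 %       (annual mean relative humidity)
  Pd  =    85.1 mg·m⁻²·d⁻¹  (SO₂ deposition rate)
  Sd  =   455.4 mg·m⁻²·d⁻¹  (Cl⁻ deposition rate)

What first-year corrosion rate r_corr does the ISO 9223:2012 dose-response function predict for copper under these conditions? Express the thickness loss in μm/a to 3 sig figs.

copper: f(T) = +0.126·(T−10) [T≤10 °C] = -1.7010
  Pd branch = 0.0053·Pd^0.26·e^(0.059·RH+f) = 0.04916 μm/a
  Cl⁻ term: 0.01025·455.4^0.27·exp(0.036·47+0.049·-3.5) = 0.2448
  sum: 0.04916 + 0.2448 → r_corr = 0.294 μm/a

r_corr = 0.294 μm/a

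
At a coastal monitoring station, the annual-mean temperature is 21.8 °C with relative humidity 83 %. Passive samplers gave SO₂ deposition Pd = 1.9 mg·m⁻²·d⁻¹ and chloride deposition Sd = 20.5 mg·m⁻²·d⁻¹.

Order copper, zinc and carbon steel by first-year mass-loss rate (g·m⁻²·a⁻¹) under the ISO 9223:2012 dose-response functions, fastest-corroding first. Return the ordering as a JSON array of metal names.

copper: temperature factor f = -0.080·(11.8) = -0.9440
  SO₂ term: 0.0053·1.9^0.26·exp(0.059·83-0.9440) = 0.3262
  Cl⁻ term: 0.01025·20.5^0.27·exp(0.036·83+0.049·21.8) = 1.338
  sum: 0.3262 + 1.338 → r_corr = 1.664 μm/a
  mass loss = 1.664 μm/a × 8.96 g/cm³ = 14.91 g·m⁻²·a⁻¹
zinc: f(T) = -0.071·(T−10) [T>10 °C] = -0.8378
  SO₂ term: 0.0129·1.9^0.44·exp(0.046·83-0.8378) = 0.3369
  Sd branch = 0.0175·Sd^0.57·e^(0.008·RH+0.085·T) = 1.213 μm/a
  r_corr = 0.3369 + 1.213 = 1.55 μm/a
  mass loss = 1.55 μm/a × 7.14 g/cm³ = 11.07 g·m⁻²·a⁻¹
carbon steel: temperature factor f = -0.054·(11.8) = -0.6372
  Pd branch = 1.77·Pd^0.52·e^(0.02·RH+f) = 6.873 μm/a
  Sd branch = 0.102·Sd^0.62·e^(0.033·RH+0.04·T) = 24.55 μm/a
  r_corr = 6.873 + 24.55 = 31.43 μm/a
  mass loss = 31.43 μm/a × 7.85 g/cm³ = 246.7 g·m⁻²·a⁻¹
Ordering by g·m⁻²·a⁻¹: carbon steel (247) > copper (14.9) > zinc (11.1)

["carbon steel", "copper", "zinc"]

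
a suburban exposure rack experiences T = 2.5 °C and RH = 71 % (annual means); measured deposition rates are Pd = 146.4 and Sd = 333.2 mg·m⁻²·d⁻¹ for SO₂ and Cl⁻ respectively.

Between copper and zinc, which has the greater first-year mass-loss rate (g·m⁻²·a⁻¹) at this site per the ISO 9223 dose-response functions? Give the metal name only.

zinc

copper: f(T) = +0.126·(T−10) [T≤10 °C] = -0.9450
  SO₂ term: 0.0053·146.4^0.26·exp(0.059·71-0.9450) = 0.4968
  Sd branch = 0.01025·Sd^0.27·e^(0.036·RH+0.049·T) = 0.7163 μm/a
  r_corr = 0.4968 + 0.7163 = 1.213 μm/a
  mass loss = 1.213 μm/a × 8.96 g/cm³ = 10.87 g·m⁻²·a⁻¹
zinc: T≤10 °C ⇒ hinge +0.038·(2.5−10) = -0.2850
  SO₂ term: 0.0129·146.4^0.44·exp(0.046·71-0.2850) = 2.281
  Cl⁻ term: 0.0175·333.2^0.57·exp(0.008·71+0.085·2.5) = 1.047
  sum: 2.281 + 1.047 → r_corr = 3.328 μm/a
  mass loss = 3.328 μm/a × 7.14 g/cm³ = 23.76 g·m⁻²·a⁻¹
Ordering by g·m⁻²·a⁻¹: zinc (23.8) > copper (10.9)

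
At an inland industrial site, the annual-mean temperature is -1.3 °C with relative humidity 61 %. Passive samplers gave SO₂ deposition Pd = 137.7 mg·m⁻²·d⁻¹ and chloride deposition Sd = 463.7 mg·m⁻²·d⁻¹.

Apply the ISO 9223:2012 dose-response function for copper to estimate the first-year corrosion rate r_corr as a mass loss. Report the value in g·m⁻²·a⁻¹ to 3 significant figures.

r_corr = 5.57 g·m⁻²·a⁻¹

copper: temperature factor f = +0.126·(-11.3) = -1.4238
  Pd branch = 0.0053·Pd^0.26·e^(0.059·RH+f) = 0.1679 μm/a
  Sd branch = 0.01025·Sd^0.27·e^(0.036·RH+0.049·T) = 0.4536 μm/a
  r_corr = 0.1679 + 0.4536 = 0.6215 μm/a
Convert to mass loss: 0.6215 μm/a × 8.96 g/cm³ = 5.569 g·m⁻²·a⁻¹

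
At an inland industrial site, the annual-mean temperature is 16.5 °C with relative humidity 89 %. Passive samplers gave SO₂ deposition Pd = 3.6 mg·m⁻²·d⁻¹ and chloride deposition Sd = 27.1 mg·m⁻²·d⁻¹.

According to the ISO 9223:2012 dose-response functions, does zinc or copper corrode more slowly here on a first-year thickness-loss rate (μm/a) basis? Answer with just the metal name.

zinc

zinc: f(T) = -0.071·(T−10) [T>10 °C] = -0.4615
  Pd branch = 0.0129·Pd^0.44·e^(0.046·RH+f) = 0.8569 μm/a
  Cl⁻ term: 0.0175·27.1^0.57·exp(0.008·89+0.085·16.5) = 0.9509
  r_corr = 0.8569 + 0.9509 = 1.808 μm/a
copper: f(T) = -0.080·(T−10) [T>10 °C] = -0.5200
  SO₂ term: 0.0053·3.6^0.26·exp(0.059·89-0.5200) = 0.8386
  Sd branch = 0.01025·Sd^0.27·e^(0.036·RH+0.049·T) = 1.381 μm/a
  r_corr = 0.8386 + 1.381 = 2.22 μm/a
Ordering by μm/a: copper (2.22) > zinc (1.81)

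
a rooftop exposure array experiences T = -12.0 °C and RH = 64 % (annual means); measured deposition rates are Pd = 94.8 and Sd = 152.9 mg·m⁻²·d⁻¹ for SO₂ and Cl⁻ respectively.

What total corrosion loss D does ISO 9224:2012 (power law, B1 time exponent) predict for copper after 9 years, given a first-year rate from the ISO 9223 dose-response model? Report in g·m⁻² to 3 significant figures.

D(9) = 10.4 g·m⁻²

copper: T≤10 °C ⇒ hinge +0.126·(-12.0−10) = -2.7720
  sulphur-dioxide contribution → 0.04724 μm/a
  chloride contribution → 0.2217 μm/a
  ⇒ r_corr(copper) = 0.2689 μm/a
Long-term exponent b (ISO 9224 Table 2, B1) = 0.667
  D(9) = 0.2689 × 9^0.667 = 0.2689 × 4.33 = 1.164 μm
  Mass loss = 1.164 μm × 8.96 g/cm³ = 10.43 g·m⁻²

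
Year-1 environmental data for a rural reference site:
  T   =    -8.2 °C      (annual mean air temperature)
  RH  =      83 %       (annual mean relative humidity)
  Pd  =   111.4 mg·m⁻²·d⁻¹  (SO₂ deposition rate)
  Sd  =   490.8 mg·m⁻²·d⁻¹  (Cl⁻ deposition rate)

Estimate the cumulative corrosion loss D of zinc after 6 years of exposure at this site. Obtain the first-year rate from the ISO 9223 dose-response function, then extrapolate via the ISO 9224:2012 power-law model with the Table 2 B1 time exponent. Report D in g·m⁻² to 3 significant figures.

D(6) = 89.4 g·m⁻²

zinc: temperature factor f = +0.038·(-18.2) = -0.6916
  sulphur-dioxide contribution → 2.339 μm/a
  chloride contribution → 0.5788 μm/a
  total first-year rate 2.918 μm/a
ISO 9224: D(t) = r_corr · t^b with b = 0.813 (zinc, B1)
  D(6) = 2.918 × 6^0.813 = 2.918 × 4.292 = 12.52 μm
  Mass loss = 12.52 μm × 7.14 g/cm³ = 89.41 g·m⁻²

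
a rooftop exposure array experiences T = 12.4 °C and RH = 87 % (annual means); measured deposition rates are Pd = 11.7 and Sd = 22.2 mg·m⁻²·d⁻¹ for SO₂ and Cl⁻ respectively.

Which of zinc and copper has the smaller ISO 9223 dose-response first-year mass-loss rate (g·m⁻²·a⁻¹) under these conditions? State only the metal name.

zinc: temperature factor f = -0.071·(2.4) = -0.1704
  SO₂ term: 0.0129·11.7^0.44·exp(0.046·87-0.1704) = 1.756
  Sd branch = 0.0175·Sd^0.57·e^(0.008·RH+0.085·T) = 0.5895 μm/a
  r_corr = 1.756 + 0.5895 = 2.346 μm/a
  mass loss = 2.346 μm/a × 7.14 g/cm³ = 16.75 g·m⁻²·a⁻¹
copper: f(T) = -0.080·(T−10) [T>10 °C] = -0.1920
  Pd branch = 0.0053·Pd^0.26·e^(0.059·RH+f) = 1.406 μm/a
  Sd branch = 0.01025·Sd^0.27·e^(0.036·RH+0.049·T) = 0.9962 μm/a
  sum: 1.406 + 0.9962 → r_corr = 2.402 μm/a
  mass loss = 2.402 μm/a × 8.96 g/cm³ = 21.52 g·m⁻²·a⁻¹
Ordering by g·m⁻²·a⁻¹: copper (21.5) > zinc (16.7)

zinc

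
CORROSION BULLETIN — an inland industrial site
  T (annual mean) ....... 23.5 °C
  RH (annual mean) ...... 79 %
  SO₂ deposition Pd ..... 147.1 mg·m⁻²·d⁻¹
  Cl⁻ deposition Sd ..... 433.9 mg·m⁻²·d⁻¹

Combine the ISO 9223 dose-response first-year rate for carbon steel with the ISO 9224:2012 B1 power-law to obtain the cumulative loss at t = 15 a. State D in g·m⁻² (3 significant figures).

D(15) = 6.74e+03 g·m⁻²

carbon steel: temperature factor f = -0.054·(13.5) = -0.7290
  Pd branch = 1.77·Pd^0.52·e^(0.02·RH+f) = 55.55 μm/a
  Cl⁻ term: 0.102·433.9^0.62·exp(0.033·79+0.04·23.5) = 152.8
  sum: 55.55 + 152.8 → r_corr = 208.4 μm/a
ISO 9224: D(t) = r_corr · t^b with b = 0.523 (carbon steel, B1)
  D(15) = 208.4 × 15^0.523 = 208.4 × 4.122 = 859 μm
  Mass loss = 859 μm × 7.85 g/cm³ = 6743 g·m⁻²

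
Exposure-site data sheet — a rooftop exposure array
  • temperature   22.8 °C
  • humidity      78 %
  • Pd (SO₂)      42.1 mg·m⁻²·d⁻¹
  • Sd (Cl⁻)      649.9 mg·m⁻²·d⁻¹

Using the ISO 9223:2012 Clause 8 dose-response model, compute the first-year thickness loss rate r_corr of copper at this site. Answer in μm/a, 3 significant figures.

copper: temperature factor f = -0.080·(12.8) = -1.0240
  SO₂ term: 0.0053·42.1^0.26·exp(0.059·78-1.0240) = 0.5018
  Cl⁻ term: 0.01025·649.9^0.27·exp(0.036·78+0.049·22.8) = 2.985
  sum: 0.5018 + 2.985 → r_corr = 3.486 μm/a

r_corr = 3.49 μm/a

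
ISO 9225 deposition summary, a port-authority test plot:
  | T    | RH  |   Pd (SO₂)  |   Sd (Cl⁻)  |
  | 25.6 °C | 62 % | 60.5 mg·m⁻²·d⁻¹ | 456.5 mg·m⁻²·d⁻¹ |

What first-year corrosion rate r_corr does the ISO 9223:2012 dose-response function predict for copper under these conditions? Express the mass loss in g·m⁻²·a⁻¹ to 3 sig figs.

copper: T>10 °C ⇒ hinge -0.080·(25.6−10) = -1.2480
  Pd branch = 0.0053·Pd^0.26·e^(0.059·RH+f) = 0.1715 μm/a
  Cl⁻ term: 0.01025·456.5^0.27·exp(0.036·62+0.049·25.6) = 1.749
  sum: 0.1715 + 1.749 → r_corr = 1.921 μm/a
Convert to mass loss: 1.921 μm/a × 8.96 g/cm³ = 17.21 g·m⁻²·a⁻¹

r_corr = 17.2 g·m⁻²·a⁻¹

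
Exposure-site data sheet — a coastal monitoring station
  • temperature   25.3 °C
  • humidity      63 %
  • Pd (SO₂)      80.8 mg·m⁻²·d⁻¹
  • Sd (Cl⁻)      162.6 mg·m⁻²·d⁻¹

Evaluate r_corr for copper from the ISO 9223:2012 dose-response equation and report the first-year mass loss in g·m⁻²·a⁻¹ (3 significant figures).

r_corr = 13.9 g·m⁻²·a⁻¹

copper: f(T) = -0.080·(T−10) [T>10 °C] = -1.2240
  sulphur-dioxide contribution → 0.2009 μm/a
  chloride contribution → 1.352 μm/a
  ⇒ r_corr(copper) = 1.553 μm/a
Convert to mass loss: 1.553 μm/a × 8.96 g/cm³ = 13.92 g·m⁻²·a⁻¹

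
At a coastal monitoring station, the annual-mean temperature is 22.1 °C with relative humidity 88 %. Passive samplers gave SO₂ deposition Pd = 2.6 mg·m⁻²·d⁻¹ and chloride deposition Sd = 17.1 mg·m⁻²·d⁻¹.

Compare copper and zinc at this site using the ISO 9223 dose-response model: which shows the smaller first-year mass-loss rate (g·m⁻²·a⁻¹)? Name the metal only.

zinc

copper: f(T) = -0.080·(T−10) [T>10 °C] = -0.9680
  sulphur-dioxide contribution → 0.4641 μm/a
  chloride contribution → 1.548 μm/a
  total first-year rate 2.012 μm/a
  mass loss = 2.012 μm/a × 8.96 g/cm³ = 18.03 g·m⁻²·a⁻¹
zinc: T>10 °C ⇒ hinge -0.071·(22.1−10) = -0.8591
  sulphur-dioxide contribution → 0.4765 μm/a
  chloride contribution → 1.168 μm/a
  total first-year rate 1.644 μm/a
  mass loss = 1.644 μm/a × 7.14 g/cm³ = 11.74 g·m⁻²·a⁻¹
Ordering by g·m⁻²·a⁻¹: copper (18) > zinc (11.7)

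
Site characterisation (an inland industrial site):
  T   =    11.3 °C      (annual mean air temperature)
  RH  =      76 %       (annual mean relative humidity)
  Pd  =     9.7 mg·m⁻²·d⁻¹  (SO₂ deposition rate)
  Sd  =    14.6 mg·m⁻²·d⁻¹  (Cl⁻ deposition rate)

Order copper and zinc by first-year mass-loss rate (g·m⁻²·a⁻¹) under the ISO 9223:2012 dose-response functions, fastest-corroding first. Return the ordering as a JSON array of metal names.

["copper", "zinc"]

copper: f(T) = -0.080·(T−10) [T>10 °C] = -0.1040
  sulphur-dioxide contribution → 0.7639 μm/a
  chloride contribution → 0.5673 μm/a
  total first-year rate 1.331 μm/a
  mass loss = 1.331 μm/a × 8.96 g/cm³ = 11.93 g·m⁻²·a⁻¹
zinc: f(T) = -0.071·(T−10) [T>10 °C] = -0.0923
  sulphur-dioxide contribution → 1.054 μm/a
  chloride contribution → 0.3872 μm/a
  total first-year rate 1.442 μm/a
  mass loss = 1.442 μm/a × 7.14 g/cm³ = 10.29 g·m⁻²·a⁻¹
Ordering by g·m⁻²·a⁻¹: copper (11.9) > zinc (10.3)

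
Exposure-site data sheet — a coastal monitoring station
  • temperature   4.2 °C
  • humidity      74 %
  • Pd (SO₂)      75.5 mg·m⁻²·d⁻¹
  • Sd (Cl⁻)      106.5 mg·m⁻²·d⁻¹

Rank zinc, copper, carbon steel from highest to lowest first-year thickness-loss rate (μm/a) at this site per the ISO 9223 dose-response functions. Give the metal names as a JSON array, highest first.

["carbon steel", "zinc", "copper"]

zinc: T≤10 °C ⇒ hinge +0.038·(4.2−10) = -0.2204
  sulphur-dioxide contribution → 2.087 μm/a
  chloride contribution → 0.6468 μm/a
  total first-year rate 2.734 μm/a
copper: f(T) = +0.126·(T−10) [T≤10 °C] = -0.7308
  sulphur-dioxide contribution → 0.6184 μm/a
  chloride contribution → 0.6375 μm/a
  total first-year rate 1.256 μm/a
carbon steel: temperature factor f = +0.150·(-5.8) = -0.8700
  sulphur-dioxide contribution → 30.86 μm/a
  chloride contribution → 25.06 μm/a
  ⇒ r_corr(carbon steel) = 55.93 μm/a
Ordering by μm/a: carbon steel (55.9) > zinc (2.73) > copper (1.26)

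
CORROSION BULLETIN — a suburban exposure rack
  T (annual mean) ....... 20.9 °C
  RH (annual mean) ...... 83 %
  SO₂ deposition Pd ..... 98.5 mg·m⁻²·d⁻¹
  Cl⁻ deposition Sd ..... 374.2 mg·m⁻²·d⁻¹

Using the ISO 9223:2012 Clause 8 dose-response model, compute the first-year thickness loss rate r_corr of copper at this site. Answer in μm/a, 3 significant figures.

r_corr = 3.78 μm/a

copper: T>10 °C ⇒ hinge -0.080·(20.9−10) = -0.8720
  SO₂ term: 0.0053·98.5^0.26·exp(0.059·83-0.8720) = 0.9786
  Cl⁻ term: 0.01025·374.2^0.27·exp(0.036·83+0.049·20.9) = 2.805
  r_corr = 0.9786 + 2.805 = 3.783 μm/a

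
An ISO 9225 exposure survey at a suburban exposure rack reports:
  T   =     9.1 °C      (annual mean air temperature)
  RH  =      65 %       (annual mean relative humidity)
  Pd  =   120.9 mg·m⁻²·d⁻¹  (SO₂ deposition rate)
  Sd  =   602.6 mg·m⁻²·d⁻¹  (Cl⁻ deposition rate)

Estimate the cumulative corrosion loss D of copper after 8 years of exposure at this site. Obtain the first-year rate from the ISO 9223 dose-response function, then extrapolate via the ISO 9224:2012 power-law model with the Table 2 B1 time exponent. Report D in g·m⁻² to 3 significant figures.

copper: f(T) = +0.126·(T−10) [T≤10 °C] = -0.1134
  Pd branch = 0.0053·Pd^0.26·e^(0.059·RH+f) = 0.762 μm/a
  Cl⁻ term: 0.01025·602.6^0.27·exp(0.036·65+0.049·9.1) = 0.9359
  r_corr = 0.762 + 0.9359 = 1.698 μm/a
Power-law: D(8) = r_corr · 8^0.667
  D(8) = 1.698 × 8^0.667 = 1.698 × 4.003 = 6.796 μm
  Mass loss = 6.796 μm × 8.96 g/cm³ = 60.9 g·m⁻²

D(8) = 60.9 g·m⁻²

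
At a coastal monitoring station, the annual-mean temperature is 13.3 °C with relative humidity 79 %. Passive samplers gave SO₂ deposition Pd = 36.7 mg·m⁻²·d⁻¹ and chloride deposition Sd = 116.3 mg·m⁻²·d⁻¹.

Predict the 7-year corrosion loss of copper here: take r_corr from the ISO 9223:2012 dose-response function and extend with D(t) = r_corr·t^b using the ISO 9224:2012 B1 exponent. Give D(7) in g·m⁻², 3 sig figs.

D(7) = 76.1 g·m⁻²

copper: T>10 °C ⇒ hinge -0.080·(13.3−10) = -0.2640
  SO₂ term: 0.0053·36.7^0.26·exp(0.059·79-0.2640) = 1.098
  Sd branch = 0.01025·Sd^0.27·e^(0.036·RH+0.049·T) = 1.221 μm/a
  sum: 1.098 + 1.221 → r_corr = 2.319 μm/a
Long-term exponent b (ISO 9224 Table 2, B1) = 0.667
  D(7) = 2.319 × 7^0.667 = 2.319 × 3.662 = 8.491 μm
  Mass loss = 8.491 μm × 8.96 g/cm³ = 76.08 g·m⁻²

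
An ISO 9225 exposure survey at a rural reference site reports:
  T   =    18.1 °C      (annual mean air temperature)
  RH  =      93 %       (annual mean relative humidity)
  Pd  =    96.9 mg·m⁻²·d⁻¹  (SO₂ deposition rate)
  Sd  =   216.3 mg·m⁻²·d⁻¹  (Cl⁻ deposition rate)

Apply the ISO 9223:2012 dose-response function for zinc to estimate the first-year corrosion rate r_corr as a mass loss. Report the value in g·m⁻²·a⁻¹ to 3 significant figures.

r_corr = 54.2 g·m⁻²·a⁻¹

zinc: temperature factor f = -0.071·(8.1) = -0.5751
  Pd branch = 0.0129·Pd^0.44·e^(0.046·RH+f) = 3.915 μm/a
  Cl⁻ term: 0.0175·216.3^0.57·exp(0.008·93+0.085·18.1) = 3.675
  r_corr = 3.915 + 3.675 = 7.59 μm/a
Convert to mass loss: 7.59 μm/a × 7.14 g/cm³ = 54.19 g·m⁻²·a⁻¹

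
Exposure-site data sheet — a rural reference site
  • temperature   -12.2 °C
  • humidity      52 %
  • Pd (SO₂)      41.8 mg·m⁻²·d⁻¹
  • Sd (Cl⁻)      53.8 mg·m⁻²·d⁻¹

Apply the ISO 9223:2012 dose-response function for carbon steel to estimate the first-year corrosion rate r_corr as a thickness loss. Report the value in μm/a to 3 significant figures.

carbon steel: temperature factor f = +0.150·(-22.2) = -3.3300
  Pd branch = 1.77·Pd^0.52·e^(0.02·RH+f) = 1.249 μm/a
  Sd branch = 0.102·Sd^0.62·e^(0.033·RH+0.04·T) = 4.121 μm/a
  sum: 1.249 + 4.121 → r_corr = 5.37 μm/a

r_corr = 5.37 μm/a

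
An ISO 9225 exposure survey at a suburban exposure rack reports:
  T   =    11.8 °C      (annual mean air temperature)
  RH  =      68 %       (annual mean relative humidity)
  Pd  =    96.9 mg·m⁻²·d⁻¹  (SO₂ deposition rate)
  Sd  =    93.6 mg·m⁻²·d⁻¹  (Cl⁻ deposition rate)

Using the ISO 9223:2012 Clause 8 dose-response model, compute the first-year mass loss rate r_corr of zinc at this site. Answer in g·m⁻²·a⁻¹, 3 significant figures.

zinc: f(T) = -0.071·(T−10) [T>10 °C] = -0.1278
  SO₂ term: 0.0129·96.9^0.44·exp(0.046·68-0.1278) = 1.939
  Sd branch = 0.0175·Sd^0.57·e^(0.008·RH+0.085·T) = 1.093 μm/a
  sum: 1.939 + 1.093 → r_corr = 3.032 μm/a
Convert to mass loss: 3.032 μm/a × 7.14 g/cm³ = 21.65 g·m⁻²·a⁻¹

r_corr = 21.6 g·m⁻²·a⁻¹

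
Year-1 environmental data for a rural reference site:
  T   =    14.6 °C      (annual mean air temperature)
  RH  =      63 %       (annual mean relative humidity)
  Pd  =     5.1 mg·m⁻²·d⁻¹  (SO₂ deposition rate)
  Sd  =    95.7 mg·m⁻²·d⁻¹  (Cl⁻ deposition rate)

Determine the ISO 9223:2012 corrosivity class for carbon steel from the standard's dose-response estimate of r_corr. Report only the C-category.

carbon steel: f(T) = -0.054·(T−10) [T>10 °C] = -0.2484
  SO₂ term: 1.77·5.1^0.52·exp(0.02·63-0.2484) = 11.36
  Sd branch = 0.102·Sd^0.62·e^(0.033·RH+0.04·T) = 24.73 μm/a
  sum: 11.36 + 24.73 → r_corr = 36.09 μm/a
Category bounds: 25…50 μm/a bracket r_corr ⇒ C3

C3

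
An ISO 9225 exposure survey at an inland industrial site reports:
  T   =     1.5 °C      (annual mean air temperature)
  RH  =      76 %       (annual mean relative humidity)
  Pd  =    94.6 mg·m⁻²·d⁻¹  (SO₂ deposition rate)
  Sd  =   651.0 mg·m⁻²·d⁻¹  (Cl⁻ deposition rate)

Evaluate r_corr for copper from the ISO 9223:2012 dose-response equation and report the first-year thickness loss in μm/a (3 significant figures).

r_corr = 1.50 μm/a

copper: temperature factor f = +0.126·(-8.5) = -1.0710
  SO₂ term: 0.0053·94.6^0.26·exp(0.059·76-1.0710) = 0.5251
  Cl⁻ term: 0.01025·651.0^0.27·exp(0.036·76+0.049·1.5) = 0.9785
  sum: 0.5251 + 0.9785 → r_corr = 1.504 μm/a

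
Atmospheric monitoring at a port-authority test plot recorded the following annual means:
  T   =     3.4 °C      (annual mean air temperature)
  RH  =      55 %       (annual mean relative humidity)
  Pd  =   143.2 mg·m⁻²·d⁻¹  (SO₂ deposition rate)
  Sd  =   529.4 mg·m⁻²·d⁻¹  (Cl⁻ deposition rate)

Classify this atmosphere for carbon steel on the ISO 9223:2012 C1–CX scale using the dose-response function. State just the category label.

carbon steel: f(T) = +0.150·(T−10) [T≤10 °C] = -0.9900
  Pd branch = 1.77·Pd^0.52·e^(0.02·RH+f) = 26.11 μm/a
  Cl⁻ term: 0.102·529.4^0.62·exp(0.033·55+0.04·3.4) = 35.05
  r_corr = 26.11 + 35.05 = 61.16 μm/a
Category bounds: 50…80 μm/a bracket r_corr ⇒ C4

C4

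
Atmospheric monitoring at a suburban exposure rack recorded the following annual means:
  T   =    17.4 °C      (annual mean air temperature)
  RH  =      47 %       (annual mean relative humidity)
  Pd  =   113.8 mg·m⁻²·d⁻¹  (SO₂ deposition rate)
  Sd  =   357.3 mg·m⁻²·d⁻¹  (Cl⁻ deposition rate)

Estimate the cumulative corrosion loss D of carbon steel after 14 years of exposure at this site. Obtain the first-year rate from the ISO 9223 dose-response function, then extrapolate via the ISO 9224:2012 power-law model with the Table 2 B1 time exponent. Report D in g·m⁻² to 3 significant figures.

D(14) = 2.26e+03 g·m⁻²

carbon steel: f(T) = -0.054·(T−10) [T>10 °C] = -0.3996
  sulphur-dioxide contribution → 35.63 μm/a
  chloride contribution → 36.93 μm/a
  ⇒ r_corr(carbon steel) = 72.56 μm/a
ISO 9224: D(t) = r_corr · t^b with b = 0.523 (carbon steel, B1)
  D(14) = 72.56 × 14^0.523 = 72.56 × 3.976 = 288.5 μm
  Mass loss = 288.5 μm × 7.85 g/cm³ = 2265 g·m⁻²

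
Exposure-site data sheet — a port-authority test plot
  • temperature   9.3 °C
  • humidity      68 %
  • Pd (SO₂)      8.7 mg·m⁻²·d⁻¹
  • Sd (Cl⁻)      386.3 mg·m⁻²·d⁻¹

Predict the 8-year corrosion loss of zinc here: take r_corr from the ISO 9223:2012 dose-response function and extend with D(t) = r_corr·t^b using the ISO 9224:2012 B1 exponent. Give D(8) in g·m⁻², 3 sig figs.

D(8) = 106 g·m⁻²

zinc: temperature factor f = +0.038·(-0.7) = -0.0266
  Pd branch = 0.0129·Pd^0.44·e^(0.046·RH+f) = 0.7428 μm/a
  Sd branch = 0.0175·Sd^0.57·e^(0.008·RH+0.085·T) = 1.982 μm/a
  r_corr = 0.7428 + 1.982 = 2.725 μm/a
Long-term exponent b (ISO 9224 Table 2, B1) = 0.813
  D(8) = 2.725 × 8^0.813 = 2.725 × 5.423 = 14.78 μm
  Mass loss = 14.78 μm × 7.14 g/cm³ = 105.5 g·m⁻²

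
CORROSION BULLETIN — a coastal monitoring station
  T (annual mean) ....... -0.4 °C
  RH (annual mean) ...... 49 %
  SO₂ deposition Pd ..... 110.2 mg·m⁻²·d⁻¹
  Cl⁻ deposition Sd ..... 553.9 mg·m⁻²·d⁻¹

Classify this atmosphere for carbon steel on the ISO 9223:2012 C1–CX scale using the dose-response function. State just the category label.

carbon steel: temperature factor f = +0.150·(-10.4) = -1.5600
  Pd branch = 1.77·Pd^0.52·e^(0.02·RH+f) = 11.43 μm/a
  Cl⁻ term: 0.102·553.9^0.62·exp(0.033·49+0.04·-0.4) = 25.4
  sum: 11.43 + 25.4 → r_corr = 36.83 μm/a
36.8 μm/a falls in (25, 50] for carbon steel → category C3

C3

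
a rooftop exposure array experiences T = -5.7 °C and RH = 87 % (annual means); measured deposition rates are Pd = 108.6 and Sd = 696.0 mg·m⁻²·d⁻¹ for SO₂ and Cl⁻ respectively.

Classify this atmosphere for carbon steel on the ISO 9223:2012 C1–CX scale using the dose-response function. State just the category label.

carbon steel: temperature factor f = +0.150·(-15.7) = -2.3550
  SO₂ term: 1.77·108.6^0.52·exp(0.02·87-2.3550) = 10.95
  Sd branch = 0.102·Sd^0.62·e^(0.033·RH+0.04·T) = 82.96 μm/a
  sum: 10.95 + 82.96 → r_corr = 93.91 μm/a
Category bounds: 80…200 μm/a bracket r_corr ⇒ C5

C5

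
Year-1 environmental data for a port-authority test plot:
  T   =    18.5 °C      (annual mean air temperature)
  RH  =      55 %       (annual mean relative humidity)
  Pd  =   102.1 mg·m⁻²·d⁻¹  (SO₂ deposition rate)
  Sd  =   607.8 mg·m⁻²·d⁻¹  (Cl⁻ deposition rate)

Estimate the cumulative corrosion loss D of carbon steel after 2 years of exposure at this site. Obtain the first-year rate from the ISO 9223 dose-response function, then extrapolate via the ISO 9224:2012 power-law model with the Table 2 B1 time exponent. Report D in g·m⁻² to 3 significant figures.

carbon steel: T>10 °C ⇒ hinge -0.054·(18.5−10) = -0.4590
  SO₂ term: 1.77·102.1^0.52·exp(0.02·55-0.4590) = 37.24
  Sd branch = 0.102·Sd^0.62·e^(0.033·RH+0.04·T) = 69.85 μm/a
  r_corr = 37.24 + 69.85 = 107.1 μm/a
Power-law: D(2) = r_corr · 2^0.523
  D(2) = 107.1 × 2^0.523 = 107.1 × 1.437 = 153.9 μm
  Mass loss = 153.9 μm × 7.85 g/cm³ = 1208 g·m⁻²

D(2) = 1.21e+03 g·m⁻²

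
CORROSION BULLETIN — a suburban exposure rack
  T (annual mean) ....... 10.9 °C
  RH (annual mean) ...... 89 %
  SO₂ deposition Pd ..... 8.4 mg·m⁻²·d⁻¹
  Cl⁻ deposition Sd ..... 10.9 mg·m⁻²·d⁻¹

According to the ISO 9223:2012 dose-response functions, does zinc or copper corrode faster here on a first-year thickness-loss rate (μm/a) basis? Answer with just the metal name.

zinc: temperature factor f = -0.071·(0.9) = -0.0639
  sulphur-dioxide contribution → 1.851 μm/a
  chloride contribution → 0.3515 μm/a
  total first-year rate 2.203 μm/a
copper: f(T) = -0.080·(T−10) [T>10 °C] = -0.0720
  sulphur-dioxide contribution → 1.636 μm/a
  chloride contribution → 0.8209 μm/a
  total first-year rate 2.457 μm/a
Ordering by μm/a: copper (2.46) > zinc (2.2)

copper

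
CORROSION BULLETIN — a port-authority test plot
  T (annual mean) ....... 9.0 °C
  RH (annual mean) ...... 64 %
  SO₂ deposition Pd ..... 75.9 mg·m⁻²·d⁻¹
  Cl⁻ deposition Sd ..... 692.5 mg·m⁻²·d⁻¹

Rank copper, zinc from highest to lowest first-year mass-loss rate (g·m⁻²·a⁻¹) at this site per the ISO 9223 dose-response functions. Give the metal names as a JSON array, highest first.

["zinc", "copper"]

copper: temperature factor f = +0.126·(-1.0) = -0.1260
  sulphur-dioxide contribution → 0.6285 μm/a
  chloride contribution → 0.9328 μm/a
  ⇒ r_corr(copper) = 1.561 μm/a
  mass loss = 1.561 μm/a × 8.96 g/cm³ = 13.99 g·m⁻²·a⁻¹
zinc: T≤10 °C ⇒ hinge +0.038·(9.0−10) = -0.0380
  sulphur-dioxide contribution → 1.585 μm/a
  chloride contribution → 2.61 μm/a
  ⇒ r_corr(zinc) = 4.195 μm/a
  mass loss = 4.195 μm/a × 7.14 g/cm³ = 29.95 g·m⁻²·a⁻¹
Ordering by g·m⁻²·a⁻¹: zinc (30) > copper (14)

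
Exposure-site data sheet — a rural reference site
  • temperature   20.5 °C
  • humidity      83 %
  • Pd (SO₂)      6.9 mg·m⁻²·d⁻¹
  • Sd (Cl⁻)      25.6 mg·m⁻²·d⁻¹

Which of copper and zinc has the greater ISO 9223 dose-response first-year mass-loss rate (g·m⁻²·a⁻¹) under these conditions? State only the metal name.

copper

copper: temperature factor f = -0.080·(10.5) = -0.8400
  Pd branch = 0.0053·Pd^0.26·e^(0.059·RH+f) = 0.5062 μm/a
  Cl⁻ term: 0.01025·25.6^0.27·exp(0.036·83+0.049·20.5) = 1.333
  r_corr = 0.5062 + 1.333 = 1.839 μm/a
  mass loss = 1.839 μm/a × 8.96 g/cm³ = 16.48 g·m⁻²·a⁻¹
zinc: T>10 °C ⇒ hinge -0.071·(20.5−10) = -0.7455
  SO₂ term: 0.0129·6.9^0.44·exp(0.046·83-0.7455) = 0.6517
  Cl⁻ term: 0.0175·25.6^0.57·exp(0.008·83+0.085·20.5) = 1.233
  r_corr = 0.6517 + 1.233 = 1.884 μm/a
  mass loss = 1.884 μm/a × 7.14 g/cm³ = 13.45 g·m⁻²·a⁻¹
Ordering by g·m⁻²·a⁻¹: copper (16.5) > zinc (13.5)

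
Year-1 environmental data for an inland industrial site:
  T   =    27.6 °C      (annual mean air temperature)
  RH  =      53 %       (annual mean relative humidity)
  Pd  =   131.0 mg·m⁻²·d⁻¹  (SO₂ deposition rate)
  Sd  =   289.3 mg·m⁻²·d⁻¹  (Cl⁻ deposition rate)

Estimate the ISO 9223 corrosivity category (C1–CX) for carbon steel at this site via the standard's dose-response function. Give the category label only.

carbon steel: f(T) = -0.054·(T−10) [T>10 °C] = -0.9504
  Pd branch = 1.77·Pd^0.52·e^(0.02·RH+f) = 24.92 μm/a
  Sd branch = 0.102·Sd^0.62·e^(0.033·RH+0.04·T) = 59.39 μm/a
  sum: 24.92 + 59.39 → r_corr = 84.31 μm/a
84.3 μm/a falls in (80, 200] for carbon steel → category C5

C5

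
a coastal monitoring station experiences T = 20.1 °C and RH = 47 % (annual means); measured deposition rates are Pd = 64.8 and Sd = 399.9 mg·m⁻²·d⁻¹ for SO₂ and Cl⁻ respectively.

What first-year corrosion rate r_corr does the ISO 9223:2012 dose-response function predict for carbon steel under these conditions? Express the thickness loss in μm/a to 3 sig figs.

r_corr = 67.1 μm/a

carbon steel: f(T) = -0.054·(T−10) [T>10 °C] = -0.5454
  Pd branch = 1.77·Pd^0.52·e^(0.02·RH+f) = 22.98 μm/a
  Sd branch = 0.102·Sd^0.62·e^(0.033·RH+0.04·T) = 44.11 μm/a
  r_corr = 22.98 + 44.11 = 67.09 μm/a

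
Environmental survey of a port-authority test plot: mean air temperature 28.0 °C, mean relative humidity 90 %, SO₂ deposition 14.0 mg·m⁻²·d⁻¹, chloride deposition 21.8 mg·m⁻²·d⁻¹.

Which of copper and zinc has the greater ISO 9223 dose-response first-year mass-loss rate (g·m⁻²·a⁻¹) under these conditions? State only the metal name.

copper: f(T) = -0.080·(T−10) [T>10 °C] = -1.4400
  Pd branch = 0.0053·Pd^0.26·e^(0.059·RH+f) = 0.5046 μm/a
  Sd branch = 0.01025·Sd^0.27·e^(0.036·RH+0.049·T) = 2.372 μm/a
  r_corr = 0.5046 + 2.372 = 2.876 μm/a
  mass loss = 2.876 μm/a × 8.96 g/cm³ = 25.77 g·m⁻²·a⁻¹
zinc: temperature factor f = -0.071·(18.0) = -1.2780
  SO₂ term: 0.0129·14.0^0.44·exp(0.046·90-1.2780) = 0.7208
  Cl⁻ term: 0.0175·21.8^0.57·exp(0.008·90+0.085·28.0) = 2.25
  sum: 0.7208 + 2.25 → r_corr = 2.971 μm/a
  mass loss = 2.971 μm/a × 7.14 g/cm³ = 21.22 g·m⁻²·a⁻¹
Ordering by g·m⁻²·a⁻¹: copper (25.8) > zinc (21.2)

copper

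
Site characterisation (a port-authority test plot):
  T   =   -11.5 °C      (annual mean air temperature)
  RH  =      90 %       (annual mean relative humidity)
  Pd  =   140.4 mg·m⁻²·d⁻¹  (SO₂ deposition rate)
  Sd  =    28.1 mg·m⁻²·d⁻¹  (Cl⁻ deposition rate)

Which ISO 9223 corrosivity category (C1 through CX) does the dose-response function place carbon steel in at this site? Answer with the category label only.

carbon steel: f(T) = +0.150·(T−10) [T≤10 °C] = -3.2250
  SO₂ term: 1.77·140.4^0.52·exp(0.02·90-3.2250) = 5.568
  Cl⁻ term: 0.102·28.1^0.62·exp(0.033·90+0.04·-11.5) = 9.928
  sum: 5.568 + 9.928 → r_corr = 15.5 μm/a
15.5 μm/a falls in (1.3, 25] for carbon steel → category C2

C2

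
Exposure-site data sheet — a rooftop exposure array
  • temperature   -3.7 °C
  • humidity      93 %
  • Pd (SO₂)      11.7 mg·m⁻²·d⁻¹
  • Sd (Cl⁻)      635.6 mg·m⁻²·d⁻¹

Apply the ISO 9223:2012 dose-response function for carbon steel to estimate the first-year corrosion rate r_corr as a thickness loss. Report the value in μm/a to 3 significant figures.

r_corr = 109 μm/a

carbon steel: temperature factor f = +0.150·(-13.7) = -2.0550
  SO₂ term: 1.77·11.7^0.52·exp(0.02·93-2.0550) = 5.233
  Cl⁻ term: 0.102·635.6^0.62·exp(0.033·93+0.04·-3.7) = 103.5
  r_corr = 5.233 + 103.5 = 108.8 μm/a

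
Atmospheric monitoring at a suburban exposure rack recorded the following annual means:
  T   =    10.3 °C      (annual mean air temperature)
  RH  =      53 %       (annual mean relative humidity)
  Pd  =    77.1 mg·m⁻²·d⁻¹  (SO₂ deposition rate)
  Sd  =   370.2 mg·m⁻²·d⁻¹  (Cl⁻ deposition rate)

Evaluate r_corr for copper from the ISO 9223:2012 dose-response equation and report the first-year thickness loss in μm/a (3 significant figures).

r_corr = 0.930 μm/a

copper: T>10 °C ⇒ hinge -0.080·(10.3−10) = -0.0240
  SO₂ term: 0.0053·77.1^0.26·exp(0.059·53-0.0240) = 0.3652
  Sd branch = 0.01025·Sd^0.27·e^(0.036·RH+0.049·T) = 0.565 μm/a
  r_corr = 0.3652 + 0.565 = 0.9302 μm/a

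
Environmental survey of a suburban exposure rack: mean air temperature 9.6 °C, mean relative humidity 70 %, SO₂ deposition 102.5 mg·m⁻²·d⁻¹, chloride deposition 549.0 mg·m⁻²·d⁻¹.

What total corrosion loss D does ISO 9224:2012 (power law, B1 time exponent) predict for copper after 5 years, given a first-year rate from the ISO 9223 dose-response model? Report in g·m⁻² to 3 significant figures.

copper: T≤10 °C ⇒ hinge +0.126·(9.6−10) = -0.0504
  SO₂ term: 0.0053·102.5^0.26·exp(0.059·70-0.0504) = 1.044
  Cl⁻ term: 0.01025·549.0^0.27·exp(0.036·70+0.049·9.6) = 1.12
  r_corr = 1.044 + 1.12 = 2.164 μm/a
Long-term exponent b (ISO 9224 Table 2, B1) = 0.667
  D(5) = 2.164 × 5^0.667 = 2.164 × 2.926 = 6.331 μm
  Mass loss = 6.331 μm × 8.96 g/cm³ = 56.73 g·m⁻²

D(5) = 56.7 g·m⁻²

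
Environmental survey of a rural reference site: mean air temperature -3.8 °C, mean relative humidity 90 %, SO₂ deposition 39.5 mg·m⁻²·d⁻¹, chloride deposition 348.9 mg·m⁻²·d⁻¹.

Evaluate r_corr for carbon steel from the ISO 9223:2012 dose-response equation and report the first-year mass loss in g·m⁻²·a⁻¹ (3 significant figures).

carbon steel: T≤10 °C ⇒ hinge +0.150·(-3.8−10) = -2.0700
  Pd branch = 1.77·Pd^0.52·e^(0.02·RH+f) = 9.14 μm/a
  Sd branch = 0.102·Sd^0.62·e^(0.033·RH+0.04·T) = 64.4 μm/a
  r_corr = 9.14 + 64.4 = 73.54 μm/a
Convert to mass loss: 73.54 μm/a × 7.85 g/cm³ = 577.3 g·m⁻²·a⁻¹

r_corr = 577 g·m⁻²·a⁻¹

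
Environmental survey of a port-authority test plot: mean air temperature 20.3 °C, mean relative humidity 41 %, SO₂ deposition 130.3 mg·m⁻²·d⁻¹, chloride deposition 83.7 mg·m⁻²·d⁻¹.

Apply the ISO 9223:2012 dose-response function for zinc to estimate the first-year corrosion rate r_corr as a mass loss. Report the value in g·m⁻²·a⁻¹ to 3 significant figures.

zinc: T>10 °C ⇒ hinge -0.071·(20.3−10) = -0.7313
  sulphur-dioxide contribution → 0.3489 μm/a
  chloride contribution → 1.701 μm/a
  total first-year rate 2.05 μm/a
Convert to mass loss: 2.05 μm/a × 7.14 g/cm³ = 14.64 g·m⁻²·a⁻¹

r_corr = 14.6 g·m⁻²·a⁻¹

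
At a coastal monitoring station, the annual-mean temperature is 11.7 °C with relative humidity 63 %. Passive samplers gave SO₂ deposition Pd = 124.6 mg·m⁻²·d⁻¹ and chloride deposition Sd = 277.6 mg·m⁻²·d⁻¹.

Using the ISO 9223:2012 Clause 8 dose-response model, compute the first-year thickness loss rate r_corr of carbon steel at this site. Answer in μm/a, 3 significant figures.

carbon steel: temperature factor f = -0.054·(1.7) = -0.0918
  sulphur-dioxide contribution → 69.98 μm/a
  chloride contribution → 42.63 μm/a
  ⇒ r_corr(carbon steel) = 112.6 μm/a

r_corr = 113 μm/a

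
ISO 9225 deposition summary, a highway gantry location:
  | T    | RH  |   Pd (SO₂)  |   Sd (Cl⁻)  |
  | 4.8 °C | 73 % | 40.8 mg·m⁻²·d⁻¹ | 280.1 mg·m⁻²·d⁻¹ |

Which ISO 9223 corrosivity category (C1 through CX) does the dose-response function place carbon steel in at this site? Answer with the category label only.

C4

carbon steel: f(T) = +0.150·(T−10) [T≤10 °C] = -0.7800
  Pd branch = 1.77·Pd^0.52·e^(0.02·RH+f) = 24.03 μm/a
  Sd branch = 0.102·Sd^0.62·e^(0.033·RH+0.04·T) = 45.24 μm/a
  r_corr = 24.03 + 45.24 = 69.28 μm/a
Category bounds: 50…80 μm/a bracket r_corr ⇒ C4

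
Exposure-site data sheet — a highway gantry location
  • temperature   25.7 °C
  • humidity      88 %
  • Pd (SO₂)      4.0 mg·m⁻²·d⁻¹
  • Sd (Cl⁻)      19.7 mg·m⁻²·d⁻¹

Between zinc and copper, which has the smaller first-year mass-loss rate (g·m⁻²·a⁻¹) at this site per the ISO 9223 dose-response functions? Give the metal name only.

zinc: temperature factor f = -0.071·(15.7) = -1.1147
  sulphur-dioxide contribution → 0.4461 μm/a
  chloride contribution → 1.719 μm/a
  ⇒ r_corr(zinc) = 2.165 μm/a
  mass loss = 2.165 μm/a × 7.14 g/cm³ = 15.46 g·m⁻²·a⁻¹
copper: T>10 °C ⇒ hinge -0.080·(25.7−10) = -1.2560
  sulphur-dioxide contribution → 0.3892 μm/a
  chloride contribution → 1.919 μm/a
  total first-year rate 2.308 μm/a
  mass loss = 2.308 μm/a × 8.96 g/cm³ = 20.68 g·m⁻²·a⁻¹
Ordering by g·m⁻²·a⁻¹: copper (20.7) > zinc (15.5)

zinc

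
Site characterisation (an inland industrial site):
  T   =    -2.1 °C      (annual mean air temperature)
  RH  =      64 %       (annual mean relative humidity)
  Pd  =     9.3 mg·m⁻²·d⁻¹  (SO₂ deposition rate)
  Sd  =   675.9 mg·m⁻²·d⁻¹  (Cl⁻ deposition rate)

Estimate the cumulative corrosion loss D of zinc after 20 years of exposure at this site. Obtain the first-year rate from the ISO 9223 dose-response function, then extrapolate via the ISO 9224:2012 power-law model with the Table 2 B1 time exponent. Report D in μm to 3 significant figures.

D(20) = 16.2 μm

zinc: temperature factor f = +0.038·(-12.1) = -0.4598
  SO₂ term: 0.0129·9.3^0.44·exp(0.046·64-0.4598) = 0.4127
  Sd branch = 0.0175·Sd^0.57·e^(0.008·RH+0.085·T) = 1.002 μm/a
  sum: 0.4127 + 1.002 → r_corr = 1.415 μm/a
ISO 9224: D(t) = r_corr · t^b with b = 0.813 (zinc, B1)
  D(20) = 1.415 × 20^0.813 = 1.415 × 11.42 = 16.16 μm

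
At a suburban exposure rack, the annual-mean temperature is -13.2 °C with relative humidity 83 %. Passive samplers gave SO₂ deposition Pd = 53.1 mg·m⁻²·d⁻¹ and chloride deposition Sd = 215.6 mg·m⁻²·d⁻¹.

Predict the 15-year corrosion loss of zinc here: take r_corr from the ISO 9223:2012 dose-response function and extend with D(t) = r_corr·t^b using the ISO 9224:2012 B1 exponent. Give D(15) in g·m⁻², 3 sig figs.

zinc: temperature factor f = +0.038·(-23.2) = -0.8816
  sulphur-dioxide contribution → 1.396 μm/a
  chloride contribution → 0.2368 μm/a
  ⇒ r_corr(zinc) = 1.633 μm/a
Power-law: D(15) = r_corr · 15^0.813
  D(15) = 1.633 × 15^0.813 = 1.633 × 9.04 = 14.76 μm
  Mass loss = 14.76 μm × 7.14 g/cm³ = 105.4 g·m⁻²

D(15) = 105 g·m⁻²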